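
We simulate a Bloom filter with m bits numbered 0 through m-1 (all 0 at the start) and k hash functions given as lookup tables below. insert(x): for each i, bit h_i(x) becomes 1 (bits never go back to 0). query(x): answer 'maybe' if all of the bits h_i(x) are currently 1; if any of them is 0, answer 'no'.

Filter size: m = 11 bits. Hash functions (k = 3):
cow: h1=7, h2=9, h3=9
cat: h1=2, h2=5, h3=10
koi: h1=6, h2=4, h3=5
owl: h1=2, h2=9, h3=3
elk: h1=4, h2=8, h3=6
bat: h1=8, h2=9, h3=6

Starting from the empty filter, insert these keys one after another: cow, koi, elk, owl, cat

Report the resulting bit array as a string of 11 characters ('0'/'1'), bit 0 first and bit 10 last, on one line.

Start: bits=00000000000
After insert 'cow': sets bits 7 9 -> bits=00000001010
After insert 'koi': sets bits 4 5 6 -> bits=00001111010
After insert 'elk': sets bits 4 6 8 -> bits=00001111110
After insert 'owl': sets bits 2 3 9 -> bits=00111111110
After insert 'cat': sets bits 2 5 10 -> bits=00111111111

Answer: 00111111111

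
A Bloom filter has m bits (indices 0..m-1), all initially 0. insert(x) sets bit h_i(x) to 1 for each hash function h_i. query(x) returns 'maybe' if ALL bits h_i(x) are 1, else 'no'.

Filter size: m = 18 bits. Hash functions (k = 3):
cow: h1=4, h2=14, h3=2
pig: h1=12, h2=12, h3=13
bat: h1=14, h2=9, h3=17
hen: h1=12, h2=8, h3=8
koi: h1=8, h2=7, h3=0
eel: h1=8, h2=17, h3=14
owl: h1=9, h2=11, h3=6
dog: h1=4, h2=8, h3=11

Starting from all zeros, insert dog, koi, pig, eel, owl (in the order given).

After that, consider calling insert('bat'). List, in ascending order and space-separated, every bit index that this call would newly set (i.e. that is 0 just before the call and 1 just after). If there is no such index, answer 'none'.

Start: bits=000000000000000000
After insert 'dog': sets bits 4 8 11 -> bits=000010001001000000
After insert 'koi': sets bits 0 7 8 -> bits=100010011001000000
After insert 'pig': sets bits 12 13 -> bits=100010011001110000
After insert 'eel': sets bits 8 14 17 -> bits=100010011001111001
After insert 'owl': sets bits 6 9 11 -> bits=100010111101111001
insert 'bat' would touch bits 9 14 17; currently bit9=1, bit14=1, bit17=1
Bits that are 0 among those (would change 0->1): none

Answer: none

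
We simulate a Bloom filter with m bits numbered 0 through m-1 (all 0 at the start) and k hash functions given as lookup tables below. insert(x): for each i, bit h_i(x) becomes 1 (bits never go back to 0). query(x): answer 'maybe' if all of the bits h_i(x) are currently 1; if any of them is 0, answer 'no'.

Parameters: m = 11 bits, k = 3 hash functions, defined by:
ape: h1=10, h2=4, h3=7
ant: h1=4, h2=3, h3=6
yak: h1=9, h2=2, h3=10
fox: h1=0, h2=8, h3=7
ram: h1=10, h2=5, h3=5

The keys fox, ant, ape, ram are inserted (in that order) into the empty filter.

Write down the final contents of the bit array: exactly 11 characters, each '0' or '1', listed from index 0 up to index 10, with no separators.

Start: bits=00000000000
After insert 'fox': sets bits 0 7 8 -> bits=10000001100
After insert 'ant': sets bits 3 4 6 -> bits=10011011100
After insert 'ape': sets bits 4 7 10 -> bits=10011011101
After insert 'ram': sets bits 5 10 -> bits=10011111101

Answer: 10011111101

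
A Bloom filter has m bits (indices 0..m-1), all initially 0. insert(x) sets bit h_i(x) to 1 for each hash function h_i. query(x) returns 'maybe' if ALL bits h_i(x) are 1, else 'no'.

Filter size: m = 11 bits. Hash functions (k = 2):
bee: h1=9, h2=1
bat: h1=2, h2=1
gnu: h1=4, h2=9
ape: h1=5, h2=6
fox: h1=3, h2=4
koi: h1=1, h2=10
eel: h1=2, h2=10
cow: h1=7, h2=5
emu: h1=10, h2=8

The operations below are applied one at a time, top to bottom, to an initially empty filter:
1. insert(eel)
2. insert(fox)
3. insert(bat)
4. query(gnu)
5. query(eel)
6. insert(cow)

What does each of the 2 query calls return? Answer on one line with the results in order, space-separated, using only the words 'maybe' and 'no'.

Answer: no maybe

Derivation:
Start: bits=00000000000
Op 1: insert eel -> sets bits 2 10 -> bits=00100000001
Op 2: insert fox -> sets bits 3 4 -> bits=00111000001
Op 3: insert bat -> sets bits 1 2 -> bits=01111000001
Op 4: query gnu -> checks bit4=1, bit9=0 (has a 0) -> no
Op 5: query eel -> checks bit2=1, bit10=1 (all 1) -> maybe
Op 6: insert cow -> sets bits 5 7 -> bits=01111101001
Query results in order: no maybe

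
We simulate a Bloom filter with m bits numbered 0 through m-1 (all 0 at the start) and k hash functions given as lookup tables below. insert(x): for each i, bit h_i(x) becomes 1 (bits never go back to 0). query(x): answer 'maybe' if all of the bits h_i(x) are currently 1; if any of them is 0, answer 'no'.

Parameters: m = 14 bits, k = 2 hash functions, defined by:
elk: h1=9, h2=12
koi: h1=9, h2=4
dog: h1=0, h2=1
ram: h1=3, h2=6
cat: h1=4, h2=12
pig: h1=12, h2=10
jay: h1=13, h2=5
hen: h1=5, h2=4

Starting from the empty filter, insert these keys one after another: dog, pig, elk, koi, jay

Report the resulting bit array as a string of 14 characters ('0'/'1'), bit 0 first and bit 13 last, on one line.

Start: bits=00000000000000
After insert 'dog': sets bits 0 1 -> bits=11000000000000
After insert 'pig': sets bits 10 12 -> bits=11000000001010
After insert 'elk': sets bits 9 12 -> bits=11000000011010
After insert 'koi': sets bits 4 9 -> bits=11001000011010
After insert 'jay': sets bits 5 13 -> bits=11001100011011

Answer: 11001100011011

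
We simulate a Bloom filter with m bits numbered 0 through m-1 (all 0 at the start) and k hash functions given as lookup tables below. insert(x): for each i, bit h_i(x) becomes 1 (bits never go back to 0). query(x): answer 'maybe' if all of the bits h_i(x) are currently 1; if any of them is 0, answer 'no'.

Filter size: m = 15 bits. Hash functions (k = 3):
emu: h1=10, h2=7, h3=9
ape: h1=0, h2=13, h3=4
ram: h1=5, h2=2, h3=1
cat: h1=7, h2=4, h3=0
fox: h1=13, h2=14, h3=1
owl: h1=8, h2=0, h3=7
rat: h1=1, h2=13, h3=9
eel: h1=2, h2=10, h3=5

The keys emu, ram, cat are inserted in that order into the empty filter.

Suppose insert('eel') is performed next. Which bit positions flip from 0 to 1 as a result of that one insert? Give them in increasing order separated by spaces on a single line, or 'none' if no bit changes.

Start: bits=000000000000000
After insert 'emu': sets bits 7 9 10 -> bits=000000010110000
After insert 'ram': sets bits 1 2 5 -> bits=011001010110000
After insert 'cat': sets bits 0 4 7 -> bits=111011010110000
insert 'eel' would touch bits 2 5 10; currently bit2=1, bit5=1, bit10=1
Bits that are 0 among those (would change 0->1): none

Answer: none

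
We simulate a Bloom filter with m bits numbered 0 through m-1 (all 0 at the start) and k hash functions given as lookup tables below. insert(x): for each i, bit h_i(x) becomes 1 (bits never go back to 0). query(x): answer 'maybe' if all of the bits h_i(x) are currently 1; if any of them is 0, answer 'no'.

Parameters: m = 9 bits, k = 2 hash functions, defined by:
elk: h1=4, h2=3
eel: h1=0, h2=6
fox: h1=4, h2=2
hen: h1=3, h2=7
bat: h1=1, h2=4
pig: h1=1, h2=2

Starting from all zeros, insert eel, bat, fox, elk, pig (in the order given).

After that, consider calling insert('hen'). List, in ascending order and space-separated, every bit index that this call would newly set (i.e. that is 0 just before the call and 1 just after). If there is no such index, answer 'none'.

Answer: 7

Derivation:
Start: bits=000000000
After insert 'eel': sets bits 0 6 -> bits=100000100
After insert 'bat': sets bits 1 4 -> bits=110010100
After insert 'fox': sets bits 2 4 -> bits=111010100
After insert 'elk': sets bits 3 4 -> bits=111110100
After insert 'pig': sets bits 1 2 -> bits=111110100
insert 'hen' would touch bits 3 7; currently bit3=1, bit7=0
Bits that are 0 among those (would change 0->1): 7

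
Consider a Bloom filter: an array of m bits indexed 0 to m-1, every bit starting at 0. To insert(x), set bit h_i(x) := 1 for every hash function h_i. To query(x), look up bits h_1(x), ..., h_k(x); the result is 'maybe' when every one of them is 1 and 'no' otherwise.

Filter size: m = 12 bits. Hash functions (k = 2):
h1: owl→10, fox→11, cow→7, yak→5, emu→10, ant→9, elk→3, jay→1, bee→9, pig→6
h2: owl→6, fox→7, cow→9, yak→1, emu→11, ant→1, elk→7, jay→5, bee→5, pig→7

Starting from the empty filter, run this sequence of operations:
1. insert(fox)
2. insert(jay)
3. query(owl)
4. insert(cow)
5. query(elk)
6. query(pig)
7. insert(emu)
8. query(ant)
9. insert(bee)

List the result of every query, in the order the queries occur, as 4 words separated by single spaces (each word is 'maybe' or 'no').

Start: bits=000000000000
Op 1: insert fox -> sets bits 7 11 -> bits=000000010001
Op 2: insert jay -> sets bits 1 5 -> bits=010001010001
Op 3: query owl -> checks bit6=0, bit10=0 (has a 0) -> no
Op 4: insert cow -> sets bits 7 9 -> bits=010001010101
Op 5: query elk -> checks bit3=0, bit7=1 (has a 0) -> no
Op 6: query pig -> checks bit6=0, bit7=1 (has a 0) -> no
Op 7: insert emu -> sets bits 10 11 -> bits=010001010111
Op 8: query ant -> checks bit1=1, bit9=1 (all 1) -> maybe
Op 9: insert bee -> sets bits 5 9 -> bits=010001010111
Query results in order: no no no maybe

Answer: no no no maybe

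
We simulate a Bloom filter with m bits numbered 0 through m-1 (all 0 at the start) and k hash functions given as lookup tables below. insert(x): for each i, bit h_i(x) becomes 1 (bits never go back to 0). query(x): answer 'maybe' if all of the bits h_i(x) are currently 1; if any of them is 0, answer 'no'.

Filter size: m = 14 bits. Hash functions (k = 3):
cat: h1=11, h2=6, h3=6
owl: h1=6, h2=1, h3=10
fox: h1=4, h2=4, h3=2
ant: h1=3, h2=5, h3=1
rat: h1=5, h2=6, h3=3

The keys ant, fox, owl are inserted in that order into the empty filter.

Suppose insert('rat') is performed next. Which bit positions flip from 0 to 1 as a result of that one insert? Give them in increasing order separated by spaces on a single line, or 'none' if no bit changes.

Start: bits=00000000000000
After insert 'ant': sets bits 1 3 5 -> bits=01010100000000
After insert 'fox': sets bits 2 4 -> bits=01111100000000
After insert 'owl': sets bits 1 6 10 -> bits=01111110001000
insert 'rat' would touch bits 3 5 6; currently bit3=1, bit5=1, bit6=1
Bits that are 0 among those (would change 0->1): none

Answer: none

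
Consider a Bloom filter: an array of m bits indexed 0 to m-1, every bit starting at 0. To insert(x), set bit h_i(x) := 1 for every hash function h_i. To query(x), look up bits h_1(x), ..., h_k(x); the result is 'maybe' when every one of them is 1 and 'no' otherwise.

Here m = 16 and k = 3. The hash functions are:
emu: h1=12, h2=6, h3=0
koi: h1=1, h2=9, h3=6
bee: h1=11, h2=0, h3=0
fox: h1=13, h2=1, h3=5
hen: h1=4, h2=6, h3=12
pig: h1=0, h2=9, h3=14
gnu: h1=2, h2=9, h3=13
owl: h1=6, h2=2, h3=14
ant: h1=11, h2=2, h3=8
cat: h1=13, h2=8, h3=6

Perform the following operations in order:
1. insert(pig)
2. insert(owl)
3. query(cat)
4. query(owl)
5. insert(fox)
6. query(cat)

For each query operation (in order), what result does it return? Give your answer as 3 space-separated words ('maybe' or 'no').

Start: bits=0000000000000000
Op 1: insert pig -> sets bits 0 9 14 -> bits=1000000001000010
Op 2: insert owl -> sets bits 2 6 14 -> bits=1010001001000010
Op 3: query cat -> checks bit6=1, bit8=0, bit13=0 (has a 0) -> no
Op 4: query owl -> checks bit2=1, bit6=1, bit14=1 (all 1) -> maybe
Op 5: insert fox -> sets bits 1 5 13 -> bits=1110011001000110
Op 6: query cat -> checks bit6=1, bit8=0, bit13=1 (has a 0) -> no
Query results in order: no maybe no

Answer: no maybe no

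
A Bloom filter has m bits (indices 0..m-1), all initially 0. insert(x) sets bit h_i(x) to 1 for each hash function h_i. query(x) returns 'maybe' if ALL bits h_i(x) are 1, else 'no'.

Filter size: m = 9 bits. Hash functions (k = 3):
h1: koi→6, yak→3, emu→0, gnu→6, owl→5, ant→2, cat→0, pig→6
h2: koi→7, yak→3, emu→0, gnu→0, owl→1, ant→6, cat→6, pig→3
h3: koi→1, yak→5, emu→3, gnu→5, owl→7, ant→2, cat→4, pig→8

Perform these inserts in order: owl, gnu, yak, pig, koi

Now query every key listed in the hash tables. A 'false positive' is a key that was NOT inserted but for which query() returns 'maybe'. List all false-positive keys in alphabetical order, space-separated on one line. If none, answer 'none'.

Start: bits=000000000
After insert 'owl': sets bits 1 5 7 -> bits=010001010
After insert 'gnu': sets bits 0 5 6 -> bits=110001110
After insert 'yak': sets bits 3 5 -> bits=110101110
After insert 'pig': sets bits 3 6 8 -> bits=110101111
After insert 'koi': sets bits 1 6 7 -> bits=110101111
Not inserted: ant cat emu — query each against bits=110101111:
query ant: checks bit2=0, bit6=1 (has a 0) -> no => not a false positive
query cat: checks bit0=1, bit4=0, bit6=1 (has a 0) -> no => not a false positive
query emu: checks bit0=1, bit3=1 (all 1) -> maybe => FALSE POSITIVE
False positives (alphabetical): emu

Answer: emu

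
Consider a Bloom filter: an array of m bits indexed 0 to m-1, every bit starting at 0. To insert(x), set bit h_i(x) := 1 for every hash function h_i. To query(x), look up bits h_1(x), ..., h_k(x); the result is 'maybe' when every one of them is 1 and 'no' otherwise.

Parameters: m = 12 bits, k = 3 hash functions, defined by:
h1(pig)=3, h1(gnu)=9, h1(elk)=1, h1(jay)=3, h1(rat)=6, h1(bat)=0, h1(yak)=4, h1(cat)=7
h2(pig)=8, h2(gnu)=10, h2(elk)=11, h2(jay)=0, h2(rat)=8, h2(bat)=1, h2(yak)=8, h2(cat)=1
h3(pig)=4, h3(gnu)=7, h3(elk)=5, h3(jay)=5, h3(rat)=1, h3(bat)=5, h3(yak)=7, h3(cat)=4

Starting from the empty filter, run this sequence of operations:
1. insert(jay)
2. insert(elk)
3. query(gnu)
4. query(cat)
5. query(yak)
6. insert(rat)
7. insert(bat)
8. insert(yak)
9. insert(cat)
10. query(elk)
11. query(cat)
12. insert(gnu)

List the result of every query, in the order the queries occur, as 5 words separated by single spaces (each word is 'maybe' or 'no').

Start: bits=000000000000
Op 1: insert jay -> sets bits 0 3 5 -> bits=100101000000
Op 2: insert elk -> sets bits 1 5 11 -> bits=110101000001
Op 3: query gnu -> checks bit7=0, bit9=0, bit10=0 (has a 0) -> no
Op 4: query cat -> checks bit1=1, bit4=0, bit7=0 (has a 0) -> no
Op 5: query yak -> checks bit4=0, bit7=0, bit8=0 (has a 0) -> no
Op 6: insert rat -> sets bits 1 6 8 -> bits=110101101001
Op 7: insert bat -> sets bits 0 1 5 -> bits=110101101001
Op 8: insert yak -> sets bits 4 7 8 -> bits=110111111001
Op 9: insert cat -> sets bits 1 4 7 -> bits=110111111001
Op 10: query elk -> checks bit1=1, bit5=1, bit11=1 (all 1) -> maybe
Op 11: query cat -> checks bit1=1, bit4=1, bit7=1 (all 1) -> maybe
Op 12: insert gnu -> sets bits 7 9 10 -> bits=110111111111
Query results in order: no no no maybe maybe

Answer: no no no maybe maybe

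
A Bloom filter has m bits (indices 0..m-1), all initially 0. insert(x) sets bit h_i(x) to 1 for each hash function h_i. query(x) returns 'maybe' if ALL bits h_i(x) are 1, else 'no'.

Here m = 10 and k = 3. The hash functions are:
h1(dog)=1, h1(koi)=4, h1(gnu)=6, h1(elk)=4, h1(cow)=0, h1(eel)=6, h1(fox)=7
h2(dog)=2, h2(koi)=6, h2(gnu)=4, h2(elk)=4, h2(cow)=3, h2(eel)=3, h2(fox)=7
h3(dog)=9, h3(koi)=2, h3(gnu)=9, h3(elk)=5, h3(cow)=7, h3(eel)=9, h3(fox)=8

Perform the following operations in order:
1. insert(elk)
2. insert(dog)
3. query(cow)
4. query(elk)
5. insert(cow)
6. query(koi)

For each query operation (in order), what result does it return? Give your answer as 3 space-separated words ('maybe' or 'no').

Answer: no maybe no

Derivation:
Start: bits=0000000000
Op 1: insert elk -> sets bits 4 5 -> bits=0000110000
Op 2: insert dog -> sets bits 1 2 9 -> bits=0110110001
Op 3: query cow -> checks bit0=0, bit3=0, bit7=0 (has a 0) -> no
Op 4: query elk -> checks bit4=1, bit5=1 (all 1) -> maybe
Op 5: insert cow -> sets bits 0 3 7 -> bits=1111110101
Op 6: query koi -> checks bit2=1, bit4=1, bit6=0 (has a 0) -> no
Query results in order: no maybe no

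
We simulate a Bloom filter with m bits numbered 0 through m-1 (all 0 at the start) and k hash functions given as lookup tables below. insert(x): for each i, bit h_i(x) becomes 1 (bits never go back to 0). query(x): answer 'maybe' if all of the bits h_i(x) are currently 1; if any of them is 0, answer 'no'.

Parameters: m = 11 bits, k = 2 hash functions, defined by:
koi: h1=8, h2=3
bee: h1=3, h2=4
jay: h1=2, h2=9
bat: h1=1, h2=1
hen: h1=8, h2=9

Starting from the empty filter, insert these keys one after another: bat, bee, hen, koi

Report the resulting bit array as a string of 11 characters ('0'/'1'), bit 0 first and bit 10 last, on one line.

Answer: 01011000110

Derivation:
Start: bits=00000000000
After insert 'bat': sets bits 1 -> bits=01000000000
After insert 'bee': sets bits 3 4 -> bits=01011000000
After insert 'hen': sets bits 8 9 -> bits=01011000110
After insert 'koi': sets bits 3 8 -> bits=01011000110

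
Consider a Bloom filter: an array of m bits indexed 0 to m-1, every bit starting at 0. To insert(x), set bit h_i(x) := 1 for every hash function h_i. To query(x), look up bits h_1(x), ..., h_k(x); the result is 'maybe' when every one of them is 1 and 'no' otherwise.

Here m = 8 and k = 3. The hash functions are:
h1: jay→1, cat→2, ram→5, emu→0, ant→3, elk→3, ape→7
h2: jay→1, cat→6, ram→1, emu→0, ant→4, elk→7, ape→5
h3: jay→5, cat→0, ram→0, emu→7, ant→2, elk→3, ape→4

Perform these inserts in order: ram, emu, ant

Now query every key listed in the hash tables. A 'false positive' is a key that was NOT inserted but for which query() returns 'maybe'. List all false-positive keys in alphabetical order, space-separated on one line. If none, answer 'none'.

Answer: ape elk jay

Derivation:
Start: bits=00000000
After insert 'ram': sets bits 0 1 5 -> bits=11000100
After insert 'emu': sets bits 0 7 -> bits=11000101
After insert 'ant': sets bits 2 3 4 -> bits=11111101
Not inserted: ape cat elk jay — query each against bits=11111101:
query ape: checks bit4=1, bit5=1, bit7=1 (all 1) -> maybe => FALSE POSITIVE
query cat: checks bit0=1, bit2=1, bit6=0 (has a 0) -> no => not a false positive
query elk: checks bit3=1, bit7=1 (all 1) -> maybe => FALSE POSITIVE
query jay: checks bit1=1, bit5=1 (all 1) -> maybe => FALSE POSITIVE
False positives (alphabetical): ape elk jay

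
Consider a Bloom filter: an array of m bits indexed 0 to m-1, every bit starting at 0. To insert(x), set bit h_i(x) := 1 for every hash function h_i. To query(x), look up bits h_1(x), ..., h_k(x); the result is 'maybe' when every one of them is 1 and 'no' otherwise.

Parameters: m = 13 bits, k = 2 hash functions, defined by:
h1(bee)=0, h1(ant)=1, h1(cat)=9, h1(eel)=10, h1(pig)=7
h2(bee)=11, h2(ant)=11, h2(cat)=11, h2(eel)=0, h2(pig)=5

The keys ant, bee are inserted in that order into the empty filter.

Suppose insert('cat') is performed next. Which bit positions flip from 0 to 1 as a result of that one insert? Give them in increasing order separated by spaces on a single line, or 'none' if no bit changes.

Start: bits=0000000000000
After insert 'ant': sets bits 1 11 -> bits=0100000000010
After insert 'bee': sets bits 0 11 -> bits=1100000000010
insert 'cat' would touch bits 9 11; currently bit9=0, bit11=1
Bits that are 0 among those (would change 0->1): 9

Answer: 9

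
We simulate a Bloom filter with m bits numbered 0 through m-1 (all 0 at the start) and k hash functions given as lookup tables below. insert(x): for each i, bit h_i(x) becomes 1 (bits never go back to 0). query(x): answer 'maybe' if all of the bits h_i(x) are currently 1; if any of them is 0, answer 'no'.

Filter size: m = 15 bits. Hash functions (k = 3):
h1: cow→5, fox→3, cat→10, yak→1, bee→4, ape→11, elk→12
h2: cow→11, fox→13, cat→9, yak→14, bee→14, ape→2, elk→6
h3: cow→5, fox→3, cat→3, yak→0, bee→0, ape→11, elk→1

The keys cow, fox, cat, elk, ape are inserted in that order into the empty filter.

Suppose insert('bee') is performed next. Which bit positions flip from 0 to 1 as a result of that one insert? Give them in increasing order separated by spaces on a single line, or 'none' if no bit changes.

Answer: 0 4 14

Derivation:
Start: bits=000000000000000
After insert 'cow': sets bits 5 11 -> bits=000001000001000
After insert 'fox': sets bits 3 13 -> bits=000101000001010
After insert 'cat': sets bits 3 9 10 -> bits=000101000111010
After insert 'elk': sets bits 1 6 12 -> bits=010101100111110
After insert 'ape': sets bits 2 11 -> bits=011101100111110
insert 'bee' would touch bits 0 4 14; currently bit0=0, bit4=0, bit14=0
Bits that are 0 among those (would change 0->1): 0 4 14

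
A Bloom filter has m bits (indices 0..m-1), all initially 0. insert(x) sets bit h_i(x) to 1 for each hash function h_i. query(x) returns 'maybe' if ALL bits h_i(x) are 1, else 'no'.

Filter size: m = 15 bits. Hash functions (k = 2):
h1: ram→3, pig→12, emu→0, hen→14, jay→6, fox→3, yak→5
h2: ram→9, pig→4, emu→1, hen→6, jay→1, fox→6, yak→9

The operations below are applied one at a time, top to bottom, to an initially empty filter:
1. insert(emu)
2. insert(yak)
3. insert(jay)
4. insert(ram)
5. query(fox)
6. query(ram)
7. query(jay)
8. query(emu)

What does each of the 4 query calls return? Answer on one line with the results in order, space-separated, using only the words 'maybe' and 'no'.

Start: bits=000000000000000
Op 1: insert emu -> sets bits 0 1 -> bits=110000000000000
Op 2: insert yak -> sets bits 5 9 -> bits=110001000100000
Op 3: insert jay -> sets bits 1 6 -> bits=110001100100000
Op 4: insert ram -> sets bits 3 9 -> bits=110101100100000
Op 5: query fox -> checks bit3=1, bit6=1 (all 1) -> maybe
Op 6: query ram -> checks bit3=1, bit9=1 (all 1) -> maybe
Op 7: query jay -> checks bit1=1, bit6=1 (all 1) -> maybe
Op 8: query emu -> checks bit0=1, bit1=1 (all 1) -> maybe
Query results in order: maybe maybe maybe maybe

Answer: maybe maybe maybe maybe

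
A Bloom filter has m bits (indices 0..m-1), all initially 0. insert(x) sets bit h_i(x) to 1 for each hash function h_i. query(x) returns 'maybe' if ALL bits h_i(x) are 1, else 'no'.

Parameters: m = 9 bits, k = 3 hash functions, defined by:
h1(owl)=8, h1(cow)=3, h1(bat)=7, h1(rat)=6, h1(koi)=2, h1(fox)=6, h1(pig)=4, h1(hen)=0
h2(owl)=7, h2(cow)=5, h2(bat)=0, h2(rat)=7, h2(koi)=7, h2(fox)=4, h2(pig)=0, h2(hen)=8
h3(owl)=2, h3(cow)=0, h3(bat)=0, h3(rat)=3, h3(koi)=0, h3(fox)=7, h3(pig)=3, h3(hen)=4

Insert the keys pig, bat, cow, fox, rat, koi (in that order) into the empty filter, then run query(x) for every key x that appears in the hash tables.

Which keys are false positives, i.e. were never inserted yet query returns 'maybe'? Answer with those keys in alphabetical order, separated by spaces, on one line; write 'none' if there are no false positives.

Answer: none

Derivation:
Start: bits=000000000
After insert 'pig': sets bits 0 3 4 -> bits=100110000
After insert 'bat': sets bits 0 7 -> bits=100110010
After insert 'cow': sets bits 0 3 5 -> bits=100111010
After insert 'fox': sets bits 4 6 7 -> bits=100111110
After insert 'rat': sets bits 3 6 7 -> bits=100111110
After insert 'koi': sets bits 0 2 7 -> bits=101111110
Not inserted: hen owl — query each against bits=101111110:
query hen: checks bit0=1, bit4=1, bit8=0 (has a 0) -> no => not a false positive
query owl: checks bit2=1, bit7=1, bit8=0 (has a 0) -> no => not a false positive
False positives (alphabetical): none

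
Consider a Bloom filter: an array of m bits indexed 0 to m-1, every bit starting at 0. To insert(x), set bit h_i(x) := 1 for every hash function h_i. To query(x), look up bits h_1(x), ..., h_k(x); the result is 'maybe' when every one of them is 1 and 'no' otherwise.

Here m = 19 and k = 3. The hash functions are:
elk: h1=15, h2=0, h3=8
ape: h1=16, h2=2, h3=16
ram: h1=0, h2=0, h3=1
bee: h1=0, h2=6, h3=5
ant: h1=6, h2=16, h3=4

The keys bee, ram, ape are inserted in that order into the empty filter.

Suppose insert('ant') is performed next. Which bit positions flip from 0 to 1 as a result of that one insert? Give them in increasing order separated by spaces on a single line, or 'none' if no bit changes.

Answer: 4

Derivation:
Start: bits=0000000000000000000
After insert 'bee': sets bits 0 5 6 -> bits=1000011000000000000
After insert 'ram': sets bits 0 1 -> bits=1100011000000000000
After insert 'ape': sets bits 2 16 -> bits=1110011000000000100
insert 'ant' would touch bits 4 6 16; currently bit4=0, bit6=1, bit16=1
Bits that are 0 among those (would change 0->1): 4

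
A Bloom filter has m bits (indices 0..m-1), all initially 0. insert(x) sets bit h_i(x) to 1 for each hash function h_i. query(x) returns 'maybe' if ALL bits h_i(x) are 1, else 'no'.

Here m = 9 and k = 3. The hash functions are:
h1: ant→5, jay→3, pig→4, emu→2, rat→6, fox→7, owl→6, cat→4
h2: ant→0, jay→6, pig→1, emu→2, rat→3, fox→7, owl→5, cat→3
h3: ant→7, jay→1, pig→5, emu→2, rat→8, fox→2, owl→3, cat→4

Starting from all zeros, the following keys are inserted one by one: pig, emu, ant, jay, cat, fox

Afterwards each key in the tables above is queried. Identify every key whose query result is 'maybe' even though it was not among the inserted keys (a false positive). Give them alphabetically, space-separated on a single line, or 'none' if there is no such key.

Answer: owl

Derivation:
Start: bits=000000000
After insert 'pig': sets bits 1 4 5 -> bits=010011000
After insert 'emu': sets bits 2 -> bits=011011000
After insert 'ant': sets bits 0 5 7 -> bits=111011010
After insert 'jay': sets bits 1 3 6 -> bits=111111110
After insert 'cat': sets bits 3 4 -> bits=111111110
After insert 'fox': sets bits 2 7 -> bits=111111110
Not inserted: owl rat — query each against bits=111111110:
query owl: checks bit3=1, bit5=1, bit6=1 (all 1) -> maybe => FALSE POSITIVE
query rat: checks bit3=1, bit6=1, bit8=0 (has a 0) -> no => not a false positive
False positives (alphabetical): owl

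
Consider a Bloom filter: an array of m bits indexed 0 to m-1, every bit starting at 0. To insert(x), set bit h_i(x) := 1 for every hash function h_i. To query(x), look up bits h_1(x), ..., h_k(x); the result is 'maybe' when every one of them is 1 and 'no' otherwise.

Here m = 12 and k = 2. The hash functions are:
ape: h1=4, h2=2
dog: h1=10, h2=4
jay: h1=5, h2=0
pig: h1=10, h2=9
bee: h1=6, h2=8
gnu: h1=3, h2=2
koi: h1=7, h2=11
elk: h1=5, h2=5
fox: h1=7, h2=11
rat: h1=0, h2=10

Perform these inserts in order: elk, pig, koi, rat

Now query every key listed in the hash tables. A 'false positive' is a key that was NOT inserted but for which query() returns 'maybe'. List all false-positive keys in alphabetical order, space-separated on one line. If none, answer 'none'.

Start: bits=000000000000
After insert 'elk': sets bits 5 -> bits=000001000000
After insert 'pig': sets bits 9 10 -> bits=000001000110
After insert 'koi': sets bits 7 11 -> bits=000001010111
After insert 'rat': sets bits 0 10 -> bits=100001010111
Not inserted: ape bee dog fox gnu jay — query each against bits=100001010111:
query ape: checks bit2=0, bit4=0 (has a 0) -> no => not a false positive
query bee: checks bit6=0, bit8=0 (has a 0) -> no => not a false positive
query dog: checks bit4=0, bit10=1 (has a 0) -> no => not a false positive
query fox: checks bit7=1, bit11=1 (all 1) -> maybe => FALSE POSITIVE
query gnu: checks bit2=0, bit3=0 (has a 0) -> no => not a false positive
query jay: checks bit0=1, bit5=1 (all 1) -> maybe => FALSE POSITIVE
False positives (alphabetical): fox jay

Answer: fox jay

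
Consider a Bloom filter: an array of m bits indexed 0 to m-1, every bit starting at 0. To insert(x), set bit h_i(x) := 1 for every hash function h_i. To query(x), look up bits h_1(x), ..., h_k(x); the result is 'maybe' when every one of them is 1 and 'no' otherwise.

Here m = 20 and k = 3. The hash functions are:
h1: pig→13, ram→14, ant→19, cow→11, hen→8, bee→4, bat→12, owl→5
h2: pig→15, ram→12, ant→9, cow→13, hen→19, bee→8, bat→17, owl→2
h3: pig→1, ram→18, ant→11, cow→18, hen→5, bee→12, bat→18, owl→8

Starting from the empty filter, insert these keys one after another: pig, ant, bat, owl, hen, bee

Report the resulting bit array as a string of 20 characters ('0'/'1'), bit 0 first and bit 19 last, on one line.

Start: bits=00000000000000000000
After insert 'pig': sets bits 1 13 15 -> bits=01000000000001010000
After insert 'ant': sets bits 9 11 19 -> bits=01000000010101010001
After insert 'bat': sets bits 12 17 18 -> bits=01000000010111010111
After insert 'owl': sets bits 2 5 8 -> bits=01100100110111010111
After insert 'hen': sets bits 5 8 19 -> bits=01100100110111010111
After insert 'bee': sets bits 4 8 12 -> bits=01101100110111010111

Answer: 01101100110111010111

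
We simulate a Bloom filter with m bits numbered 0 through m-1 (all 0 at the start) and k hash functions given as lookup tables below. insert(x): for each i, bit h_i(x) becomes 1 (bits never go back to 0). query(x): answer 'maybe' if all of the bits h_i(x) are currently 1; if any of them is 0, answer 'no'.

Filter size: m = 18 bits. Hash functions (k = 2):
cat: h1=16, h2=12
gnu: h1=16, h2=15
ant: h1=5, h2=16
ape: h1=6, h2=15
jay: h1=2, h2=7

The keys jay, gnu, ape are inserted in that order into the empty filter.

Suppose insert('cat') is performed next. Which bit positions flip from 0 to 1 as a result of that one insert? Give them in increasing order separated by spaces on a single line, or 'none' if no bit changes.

Start: bits=000000000000000000
After insert 'jay': sets bits 2 7 -> bits=001000010000000000
After insert 'gnu': sets bits 15 16 -> bits=001000010000000110
After insert 'ape': sets bits 6 15 -> bits=001000110000000110
insert 'cat' would touch bits 12 16; currently bit12=0, bit16=1
Bits that are 0 among those (would change 0->1): 12

Answer: 12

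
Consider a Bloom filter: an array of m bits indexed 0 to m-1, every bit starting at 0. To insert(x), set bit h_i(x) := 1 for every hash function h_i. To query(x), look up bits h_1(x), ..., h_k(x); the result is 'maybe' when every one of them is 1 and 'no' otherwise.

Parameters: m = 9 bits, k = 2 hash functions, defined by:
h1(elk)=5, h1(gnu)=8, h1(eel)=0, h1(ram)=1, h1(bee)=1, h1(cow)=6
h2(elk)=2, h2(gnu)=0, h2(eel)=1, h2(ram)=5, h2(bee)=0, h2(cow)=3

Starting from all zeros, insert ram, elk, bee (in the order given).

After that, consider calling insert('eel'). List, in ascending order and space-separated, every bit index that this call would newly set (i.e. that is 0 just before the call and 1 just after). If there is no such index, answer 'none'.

Answer: none

Derivation:
Start: bits=000000000
After insert 'ram': sets bits 1 5 -> bits=010001000
After insert 'elk': sets bits 2 5 -> bits=011001000
After insert 'bee': sets bits 0 1 -> bits=111001000
insert 'eel' would touch bits 0 1; currently bit0=1, bit1=1
Bits that are 0 among those (would change 0->1): none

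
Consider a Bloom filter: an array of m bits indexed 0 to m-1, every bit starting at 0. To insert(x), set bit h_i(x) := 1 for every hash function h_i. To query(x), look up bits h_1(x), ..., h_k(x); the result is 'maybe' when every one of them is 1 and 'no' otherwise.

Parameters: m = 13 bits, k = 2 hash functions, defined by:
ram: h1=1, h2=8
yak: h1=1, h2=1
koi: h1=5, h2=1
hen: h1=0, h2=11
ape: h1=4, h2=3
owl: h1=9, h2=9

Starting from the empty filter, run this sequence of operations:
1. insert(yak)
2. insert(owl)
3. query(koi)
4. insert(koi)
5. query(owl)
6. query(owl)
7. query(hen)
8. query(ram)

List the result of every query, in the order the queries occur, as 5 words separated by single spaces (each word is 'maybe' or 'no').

Answer: no maybe maybe no no

Derivation:
Start: bits=0000000000000
Op 1: insert yak -> sets bits 1 -> bits=0100000000000
Op 2: insert owl -> sets bits 9 -> bits=0100000001000
Op 3: query koi -> checks bit1=1, bit5=0 (has a 0) -> no
Op 4: insert koi -> sets bits 1 5 -> bits=0100010001000
Op 5: query owl -> checks bit9=1 (all 1) -> maybe
Op 6: query owl -> checks bit9=1 (all 1) -> maybe
Op 7: query hen -> checks bit0=0, bit11=0 (has a 0) -> no
Op 8: query ram -> checks bit1=1, bit8=0 (has a 0) -> no
Query results in order: no maybe maybe no no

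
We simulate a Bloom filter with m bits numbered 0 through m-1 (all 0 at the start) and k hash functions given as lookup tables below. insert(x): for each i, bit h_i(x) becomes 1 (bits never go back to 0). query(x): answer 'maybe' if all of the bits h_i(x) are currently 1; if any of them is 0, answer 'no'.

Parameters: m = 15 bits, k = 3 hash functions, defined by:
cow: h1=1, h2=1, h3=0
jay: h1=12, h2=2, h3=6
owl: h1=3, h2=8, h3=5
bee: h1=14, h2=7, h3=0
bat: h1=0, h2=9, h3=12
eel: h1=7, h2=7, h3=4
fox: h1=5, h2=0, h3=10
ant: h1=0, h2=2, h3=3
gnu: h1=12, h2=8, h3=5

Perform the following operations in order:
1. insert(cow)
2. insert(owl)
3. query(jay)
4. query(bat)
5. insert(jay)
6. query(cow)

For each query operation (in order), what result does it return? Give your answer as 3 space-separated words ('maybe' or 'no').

Start: bits=000000000000000
Op 1: insert cow -> sets bits 0 1 -> bits=110000000000000
Op 2: insert owl -> sets bits 3 5 8 -> bits=110101001000000
Op 3: query jay -> checks bit2=0, bit6=0, bit12=0 (has a 0) -> no
Op 4: query bat -> checks bit0=1, bit9=0, bit12=0 (has a 0) -> no
Op 5: insert jay -> sets bits 2 6 12 -> bits=111101101000100
Op 6: query cow -> checks bit0=1, bit1=1 (all 1) -> maybe
Query results in order: no no maybe

Answer: no no maybe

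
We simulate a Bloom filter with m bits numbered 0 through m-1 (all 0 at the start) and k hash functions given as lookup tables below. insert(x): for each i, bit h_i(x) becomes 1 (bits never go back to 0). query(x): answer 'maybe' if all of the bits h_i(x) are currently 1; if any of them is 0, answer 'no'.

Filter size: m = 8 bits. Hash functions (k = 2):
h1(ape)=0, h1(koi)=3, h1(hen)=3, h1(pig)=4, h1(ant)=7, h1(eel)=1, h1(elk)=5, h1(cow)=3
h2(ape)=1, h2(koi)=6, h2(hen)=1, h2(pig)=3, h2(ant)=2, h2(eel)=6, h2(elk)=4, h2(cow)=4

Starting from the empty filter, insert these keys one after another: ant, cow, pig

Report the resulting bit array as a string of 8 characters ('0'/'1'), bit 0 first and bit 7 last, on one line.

Start: bits=00000000
After insert 'ant': sets bits 2 7 -> bits=00100001
After insert 'cow': sets bits 3 4 -> bits=00111001
After insert 'pig': sets bits 3 4 -> bits=00111001

Answer: 00111001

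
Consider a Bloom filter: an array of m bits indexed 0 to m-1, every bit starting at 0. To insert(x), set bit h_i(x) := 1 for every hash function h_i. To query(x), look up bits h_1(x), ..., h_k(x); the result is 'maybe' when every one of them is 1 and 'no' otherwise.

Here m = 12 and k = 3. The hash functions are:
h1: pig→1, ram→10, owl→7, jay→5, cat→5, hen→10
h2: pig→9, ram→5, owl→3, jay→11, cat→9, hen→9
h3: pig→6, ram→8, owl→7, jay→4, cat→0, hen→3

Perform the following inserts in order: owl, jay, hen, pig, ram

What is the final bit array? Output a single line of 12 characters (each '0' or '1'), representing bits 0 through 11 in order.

Start: bits=000000000000
After insert 'owl': sets bits 3 7 -> bits=000100010000
After insert 'jay': sets bits 4 5 11 -> bits=000111010001
After insert 'hen': sets bits 3 9 10 -> bits=000111010111
After insert 'pig': sets bits 1 6 9 -> bits=010111110111
After insert 'ram': sets bits 5 8 10 -> bits=010111111111

Answer: 010111111111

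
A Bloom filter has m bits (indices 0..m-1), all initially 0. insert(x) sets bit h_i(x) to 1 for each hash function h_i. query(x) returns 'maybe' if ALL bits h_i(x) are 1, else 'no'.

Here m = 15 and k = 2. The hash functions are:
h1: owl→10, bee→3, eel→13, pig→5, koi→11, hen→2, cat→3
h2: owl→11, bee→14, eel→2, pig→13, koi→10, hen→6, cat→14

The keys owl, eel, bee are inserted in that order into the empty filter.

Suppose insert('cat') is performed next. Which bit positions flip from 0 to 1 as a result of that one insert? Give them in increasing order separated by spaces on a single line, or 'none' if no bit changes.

Answer: none

Derivation:
Start: bits=000000000000000
After insert 'owl': sets bits 10 11 -> bits=000000000011000
After insert 'eel': sets bits 2 13 -> bits=001000000011010
After insert 'bee': sets bits 3 14 -> bits=001100000011011
insert 'cat' would touch bits 3 14; currently bit3=1, bit14=1
Bits that are 0 among those (would change 0->1): none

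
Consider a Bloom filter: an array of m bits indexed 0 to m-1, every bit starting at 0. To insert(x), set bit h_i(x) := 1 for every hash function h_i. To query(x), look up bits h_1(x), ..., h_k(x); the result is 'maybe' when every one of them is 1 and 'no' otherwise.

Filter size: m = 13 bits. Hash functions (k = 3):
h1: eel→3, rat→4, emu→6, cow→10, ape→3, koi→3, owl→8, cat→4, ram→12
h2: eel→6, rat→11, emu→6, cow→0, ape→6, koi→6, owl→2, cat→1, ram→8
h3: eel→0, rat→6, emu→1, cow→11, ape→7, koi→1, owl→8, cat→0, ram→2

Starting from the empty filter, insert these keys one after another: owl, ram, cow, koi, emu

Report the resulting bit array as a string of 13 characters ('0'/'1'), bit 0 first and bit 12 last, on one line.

Start: bits=0000000000000
After insert 'owl': sets bits 2 8 -> bits=0010000010000
After insert 'ram': sets bits 2 8 12 -> bits=0010000010001
After insert 'cow': sets bits 0 10 11 -> bits=1010000010111
After insert 'koi': sets bits 1 3 6 -> bits=1111001010111
After insert 'emu': sets bits 1 6 -> bits=1111001010111

Answer: 1111001010111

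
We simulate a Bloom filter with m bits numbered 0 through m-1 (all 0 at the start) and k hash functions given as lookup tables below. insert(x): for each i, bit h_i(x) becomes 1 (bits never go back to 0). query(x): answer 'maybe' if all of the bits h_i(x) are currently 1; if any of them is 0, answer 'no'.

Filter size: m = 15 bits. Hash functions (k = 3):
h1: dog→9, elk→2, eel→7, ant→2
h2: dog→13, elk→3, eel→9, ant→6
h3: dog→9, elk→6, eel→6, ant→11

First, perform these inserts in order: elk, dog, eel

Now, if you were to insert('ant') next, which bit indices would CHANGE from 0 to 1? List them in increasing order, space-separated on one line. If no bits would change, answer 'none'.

Start: bits=000000000000000
After insert 'elk': sets bits 2 3 6 -> bits=001100100000000
After insert 'dog': sets bits 9 13 -> bits=001100100100010
After insert 'eel': sets bits 6 7 9 -> bits=001100110100010
insert 'ant' would touch bits 2 6 11; currently bit2=1, bit6=1, bit11=0
Bits that are 0 among those (would change 0->1): 11

Answer: 11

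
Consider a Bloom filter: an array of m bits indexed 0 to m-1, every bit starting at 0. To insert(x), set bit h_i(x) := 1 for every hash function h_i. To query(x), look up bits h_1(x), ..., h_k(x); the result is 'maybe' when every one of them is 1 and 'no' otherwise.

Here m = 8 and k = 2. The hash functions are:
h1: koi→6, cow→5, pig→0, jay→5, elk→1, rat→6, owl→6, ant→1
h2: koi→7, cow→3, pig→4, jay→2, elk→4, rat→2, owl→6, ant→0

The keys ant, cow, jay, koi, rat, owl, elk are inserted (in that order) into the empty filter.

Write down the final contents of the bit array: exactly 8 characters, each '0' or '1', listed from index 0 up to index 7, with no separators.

Start: bits=00000000
After insert 'ant': sets bits 0 1 -> bits=11000000
After insert 'cow': sets bits 3 5 -> bits=11010100
After insert 'jay': sets bits 2 5 -> bits=11110100
After insert 'koi': sets bits 6 7 -> bits=11110111
After insert 'rat': sets bits 2 6 -> bits=11110111
After insert 'owl': sets bits 6 -> bits=11110111
After insert 'elk': sets bits 1 4 -> bits=11111111

Answer: 11111111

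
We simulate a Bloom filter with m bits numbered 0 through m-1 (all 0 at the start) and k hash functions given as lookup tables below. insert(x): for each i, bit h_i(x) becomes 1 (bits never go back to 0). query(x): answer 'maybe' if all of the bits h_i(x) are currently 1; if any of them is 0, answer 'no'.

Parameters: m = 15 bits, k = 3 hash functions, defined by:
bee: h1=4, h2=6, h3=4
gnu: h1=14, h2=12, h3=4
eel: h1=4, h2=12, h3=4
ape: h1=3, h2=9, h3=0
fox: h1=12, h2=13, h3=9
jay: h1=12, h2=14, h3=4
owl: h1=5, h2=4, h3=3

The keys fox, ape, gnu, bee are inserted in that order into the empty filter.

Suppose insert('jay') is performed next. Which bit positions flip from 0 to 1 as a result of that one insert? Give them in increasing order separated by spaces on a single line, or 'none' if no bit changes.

Answer: none

Derivation:
Start: bits=000000000000000
After insert 'fox': sets bits 9 12 13 -> bits=000000000100110
After insert 'ape': sets bits 0 3 9 -> bits=100100000100110
After insert 'gnu': sets bits 4 12 14 -> bits=100110000100111
After insert 'bee': sets bits 4 6 -> bits=100110100100111
insert 'jay' would touch bits 4 12 14; currently bit4=1, bit12=1, bit14=1
Bits that are 0 among those (would change 0->1): none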